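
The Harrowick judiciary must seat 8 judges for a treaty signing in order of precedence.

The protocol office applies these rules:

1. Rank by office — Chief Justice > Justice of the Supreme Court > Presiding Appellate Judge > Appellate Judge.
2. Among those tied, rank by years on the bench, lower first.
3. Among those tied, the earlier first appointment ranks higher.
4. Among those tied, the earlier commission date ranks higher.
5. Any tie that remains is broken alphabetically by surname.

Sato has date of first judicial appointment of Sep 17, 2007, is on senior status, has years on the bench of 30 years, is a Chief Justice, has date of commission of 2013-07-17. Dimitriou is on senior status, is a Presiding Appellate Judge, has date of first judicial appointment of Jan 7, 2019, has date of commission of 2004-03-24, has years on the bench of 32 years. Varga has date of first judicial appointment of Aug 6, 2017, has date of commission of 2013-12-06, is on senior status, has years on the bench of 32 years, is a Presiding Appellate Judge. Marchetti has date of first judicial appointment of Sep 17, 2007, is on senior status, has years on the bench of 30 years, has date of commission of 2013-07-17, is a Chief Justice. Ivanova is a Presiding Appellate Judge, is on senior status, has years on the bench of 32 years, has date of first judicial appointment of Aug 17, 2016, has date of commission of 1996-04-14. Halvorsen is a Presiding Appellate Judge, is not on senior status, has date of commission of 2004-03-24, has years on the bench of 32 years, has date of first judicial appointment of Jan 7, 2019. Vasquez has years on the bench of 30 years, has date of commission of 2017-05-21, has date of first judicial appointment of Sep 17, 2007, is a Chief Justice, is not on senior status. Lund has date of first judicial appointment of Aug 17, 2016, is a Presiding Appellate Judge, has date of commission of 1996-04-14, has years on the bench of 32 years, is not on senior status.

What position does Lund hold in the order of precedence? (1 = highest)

5

By office: Marchetti, Sato and Vasquez (Chief Justice); then Ivanova, Lund, Varga, Dimitriou and Halvorsen (Presiding Appellate Judge).
Marchetti, Sato and Vasquez all have years on the bench 30 years, so the next rule applies.
Marchetti, Sato and Vasquez all have date of first judicial appointment Sep 17, 2007, so the next rule applies.
Among Marchetti, Sato and Vasquez, by date of commission (earlier first): Marchetti and Sato (2013-07-17) before Vasquez (2017-05-21).
Among Marchetti and Sato, alphabetically by surname: Marchetti before Sato.
Ivanova, Lund, Varga, Dimitriou and Halvorsen all have years on the bench 32 years, so the next rule applies.
Among Ivanova, Lund, Varga, Dimitriou and Halvorsen, by date of first judicial appointment (earlier first): Ivanova and Lund (Aug 17, 2016) before Varga (Aug 6, 2017) before Dimitriou and Halvorsen (Jan 7, 2019).
Ivanova and Lund both have date of commission 1996-04-14, so the next rule applies.
Among Ivanova and Lund, alphabetically by surname: Ivanova before Lund.
Dimitriou and Halvorsen both have date of commission 2004-03-24, so the next rule applies.
Among Dimitriou and Halvorsen, alphabetically by surname: Dimitriou before Halvorsen.
Order: Marchetti, Sato, Vasquez, Ivanova, Lund, Varga, Dimitriou, Halvorsen. So position 5.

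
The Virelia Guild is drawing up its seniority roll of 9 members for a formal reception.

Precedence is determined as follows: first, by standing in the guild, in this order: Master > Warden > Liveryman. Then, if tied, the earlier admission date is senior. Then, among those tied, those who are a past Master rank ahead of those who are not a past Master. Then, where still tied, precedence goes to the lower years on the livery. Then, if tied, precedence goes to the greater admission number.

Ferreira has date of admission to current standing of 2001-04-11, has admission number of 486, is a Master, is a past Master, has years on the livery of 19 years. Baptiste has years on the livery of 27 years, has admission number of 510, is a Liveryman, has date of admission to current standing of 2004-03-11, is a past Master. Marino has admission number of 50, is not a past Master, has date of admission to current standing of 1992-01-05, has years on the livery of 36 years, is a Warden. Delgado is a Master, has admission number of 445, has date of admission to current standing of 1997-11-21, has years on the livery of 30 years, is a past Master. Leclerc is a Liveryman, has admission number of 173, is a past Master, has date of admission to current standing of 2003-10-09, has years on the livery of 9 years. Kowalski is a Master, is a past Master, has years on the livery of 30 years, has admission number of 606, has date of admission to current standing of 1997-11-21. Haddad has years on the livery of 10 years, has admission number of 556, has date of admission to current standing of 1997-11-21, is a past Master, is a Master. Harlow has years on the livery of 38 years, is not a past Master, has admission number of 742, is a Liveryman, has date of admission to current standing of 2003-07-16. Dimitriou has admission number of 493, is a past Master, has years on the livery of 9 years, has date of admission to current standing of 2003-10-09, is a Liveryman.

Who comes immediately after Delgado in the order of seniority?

Ferreira

By standing in the guild: Haddad, Kowalski, Delgado and Ferreira (Master); then Marino (Warden); then Harlow, Dimitriou, Leclerc and Baptiste (Liveryman).
Among Haddad, Kowalski, Delgado and Ferreira, by date of admission to current standing (earlier first): Haddad, Kowalski and Delgado (1997-11-21) before Ferreira (2001-04-11).
Haddad, Kowalski and Delgado are each a past Master, so the next rule applies.
Among Haddad, Kowalski and Delgado, by years on the livery (lower first): Haddad (10 years) before Kowalski and Delgado (30 years).
Among Kowalski and Delgado, by admission number (higher first): Kowalski (606) before Delgado (445).
Among Harlow, Dimitriou, Leclerc and Baptiste, by date of admission to current standing (earlier first): Harlow (2003-07-16) before Dimitriou and Leclerc (2003-10-09) before Baptiste (2004-03-11).
Dimitriou and Leclerc are each a past Master, so the next rule applies.
Dimitriou and Leclerc both have years on the livery 9 years, so the next rule applies.
Among Dimitriou and Leclerc, by admission number (higher first): Dimitriou (493) before Leclerc (173).
Order: Haddad, Kowalski, Delgado, Ferreira, Marino, Harlow, Dimitriou, Leclerc, Baptiste.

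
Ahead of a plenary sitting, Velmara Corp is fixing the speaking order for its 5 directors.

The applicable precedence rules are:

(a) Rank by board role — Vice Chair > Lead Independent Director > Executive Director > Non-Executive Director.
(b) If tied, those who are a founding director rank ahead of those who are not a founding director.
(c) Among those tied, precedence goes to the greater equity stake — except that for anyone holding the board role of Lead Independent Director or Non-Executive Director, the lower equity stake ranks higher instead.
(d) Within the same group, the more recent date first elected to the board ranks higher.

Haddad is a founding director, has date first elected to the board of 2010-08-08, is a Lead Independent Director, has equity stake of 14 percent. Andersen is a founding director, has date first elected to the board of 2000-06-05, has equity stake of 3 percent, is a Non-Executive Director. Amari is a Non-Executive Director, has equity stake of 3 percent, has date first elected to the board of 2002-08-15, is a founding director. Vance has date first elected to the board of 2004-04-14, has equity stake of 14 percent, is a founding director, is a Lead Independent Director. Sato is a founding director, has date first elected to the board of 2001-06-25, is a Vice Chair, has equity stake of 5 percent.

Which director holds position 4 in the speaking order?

Amari

By board role: Sato (Vice Chair); then Haddad and Vance (Lead Independent Director); then Amari and Andersen (Non-Executive Director).
Haddad and Vance are each a founding director, so the next rule applies.
Haddad and Vance both have equity stake 14 percent, so the next rule applies.
Among Haddad and Vance, by date first elected to the board (later first): Haddad (2010-08-08) before Vance (2004-04-14).
Amari and Andersen are each a founding director, so the next rule applies.
Amari and Andersen both have equity stake 3 percent, so the next rule applies.
Among Amari and Andersen, by date first elected to the board (later first): Amari (2002-08-15) before Andersen (2000-06-05).
Order: Sato, Haddad, Vance, Amari, Andersen.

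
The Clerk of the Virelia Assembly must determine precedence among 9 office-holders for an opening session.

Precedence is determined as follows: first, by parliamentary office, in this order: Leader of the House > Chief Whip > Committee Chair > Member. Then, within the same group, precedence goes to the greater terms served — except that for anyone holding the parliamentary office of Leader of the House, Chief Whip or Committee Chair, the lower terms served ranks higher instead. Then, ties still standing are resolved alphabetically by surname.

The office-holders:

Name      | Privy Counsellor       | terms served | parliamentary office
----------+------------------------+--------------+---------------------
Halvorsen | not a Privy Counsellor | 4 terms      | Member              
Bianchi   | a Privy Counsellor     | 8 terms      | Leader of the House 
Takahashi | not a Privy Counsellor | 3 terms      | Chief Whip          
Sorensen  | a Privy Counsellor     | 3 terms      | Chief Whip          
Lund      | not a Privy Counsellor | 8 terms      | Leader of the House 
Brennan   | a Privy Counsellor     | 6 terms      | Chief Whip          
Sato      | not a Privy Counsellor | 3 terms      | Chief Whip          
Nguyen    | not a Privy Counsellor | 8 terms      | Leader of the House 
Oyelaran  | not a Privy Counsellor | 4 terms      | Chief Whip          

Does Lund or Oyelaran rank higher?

Lund

By parliamentary office: Bianchi, Lund and Nguyen (Leader of the House); then Sato, Sorensen, Takahashi, Oyelaran and Brennan (Chief Whip); then Halvorsen (Member).
Bianchi, Lund and Nguyen all have terms served 8 terms, so the next rule applies.
Among Bianchi, Lund and Nguyen, alphabetically by surname: Bianchi before Lund before Nguyen.
Among Sato, Sorensen, Takahashi, Oyelaran and Brennan, by terms served (lower first) (reversed rule for this group): Sato, Sorensen and Takahashi (3 terms) before Oyelaran (4 terms) before Brennan (6 terms).
Among Sato, Sorensen and Takahashi, alphabetically by surname: Sato before Sorensen before Takahashi.
So Lund takes precedence.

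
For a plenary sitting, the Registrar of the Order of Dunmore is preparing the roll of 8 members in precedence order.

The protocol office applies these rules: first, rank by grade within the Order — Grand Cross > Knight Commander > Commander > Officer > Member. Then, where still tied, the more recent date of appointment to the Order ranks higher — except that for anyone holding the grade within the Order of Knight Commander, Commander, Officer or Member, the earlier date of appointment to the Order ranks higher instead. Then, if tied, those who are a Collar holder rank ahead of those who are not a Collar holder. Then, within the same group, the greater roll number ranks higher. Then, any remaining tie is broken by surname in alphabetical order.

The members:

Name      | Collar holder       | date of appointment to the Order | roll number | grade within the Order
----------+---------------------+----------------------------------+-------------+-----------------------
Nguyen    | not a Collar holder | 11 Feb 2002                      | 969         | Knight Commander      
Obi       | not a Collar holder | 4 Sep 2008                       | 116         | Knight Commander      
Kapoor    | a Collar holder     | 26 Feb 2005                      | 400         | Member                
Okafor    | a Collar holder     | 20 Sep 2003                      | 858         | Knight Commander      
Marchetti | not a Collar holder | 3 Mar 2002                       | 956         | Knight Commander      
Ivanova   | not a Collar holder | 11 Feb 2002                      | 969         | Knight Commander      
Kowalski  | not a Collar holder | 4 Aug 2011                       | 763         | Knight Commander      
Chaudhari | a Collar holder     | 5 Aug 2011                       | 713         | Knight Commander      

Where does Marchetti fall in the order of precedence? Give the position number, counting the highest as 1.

3

By grade within the Order: Ivanova, Nguyen, Marchetti, Okafor, Obi, Kowalski and Chaudhari (Knight Commander); then Kapoor (Member).
Among Ivanova, Nguyen, Marchetti, Okafor, Obi, Kowalski and Chaudhari, by date of appointment to the Order (earlier first) (reversed rule for this group): Ivanova and Nguyen (11 Feb 2002) before Marchetti (3 Mar 2002) before Okafor (20 Sep 2003) before Obi (4 Sep 2008) before Kowalski (4 Aug 2011) before Chaudhari (5 Aug 2011).
Ivanova and Nguyen are each not a Collar holder, so the next rule applies.
Ivanova and Nguyen both have roll number 969, so the next rule applies.
Among Ivanova and Nguyen, alphabetically by surname: Ivanova before Nguyen.
Order: Ivanova, Nguyen, Marchetti, Okafor, Obi, Kowalski, Chaudhari, Kapoor. So position 3.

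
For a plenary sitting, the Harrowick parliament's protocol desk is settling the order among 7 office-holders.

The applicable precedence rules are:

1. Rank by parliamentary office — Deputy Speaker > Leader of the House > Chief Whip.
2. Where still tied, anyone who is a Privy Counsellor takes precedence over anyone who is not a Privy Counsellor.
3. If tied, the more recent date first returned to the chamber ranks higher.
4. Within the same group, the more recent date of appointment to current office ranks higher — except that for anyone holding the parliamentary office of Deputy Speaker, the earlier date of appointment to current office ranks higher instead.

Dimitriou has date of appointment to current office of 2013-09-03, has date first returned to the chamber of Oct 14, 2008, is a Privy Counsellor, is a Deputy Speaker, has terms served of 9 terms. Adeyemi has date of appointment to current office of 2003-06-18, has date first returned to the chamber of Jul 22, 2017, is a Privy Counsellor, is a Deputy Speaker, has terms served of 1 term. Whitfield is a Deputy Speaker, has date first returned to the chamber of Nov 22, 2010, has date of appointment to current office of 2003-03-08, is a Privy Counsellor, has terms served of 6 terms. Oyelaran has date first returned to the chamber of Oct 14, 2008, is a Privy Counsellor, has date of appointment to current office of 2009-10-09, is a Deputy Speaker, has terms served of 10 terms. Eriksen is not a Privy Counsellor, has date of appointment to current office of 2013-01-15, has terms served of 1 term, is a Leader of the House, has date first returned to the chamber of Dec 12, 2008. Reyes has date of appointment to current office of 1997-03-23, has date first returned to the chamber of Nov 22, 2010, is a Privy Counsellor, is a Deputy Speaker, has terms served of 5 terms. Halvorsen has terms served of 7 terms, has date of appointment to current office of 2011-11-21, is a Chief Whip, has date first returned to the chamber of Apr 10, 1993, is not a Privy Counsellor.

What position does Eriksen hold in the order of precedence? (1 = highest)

6

By parliamentary office: Adeyemi, Reyes, Whitfield, Oyelaran and Dimitriou (Deputy Speaker); then Eriksen (Leader of the House); then Halvorsen (Chief Whip).
Adeyemi, Reyes, Whitfield, Oyelaran and Dimitriou are each a Privy Counsellor, so the next rule applies.
Among Adeyemi, Reyes, Whitfield, Oyelaran and Dimitriou, by date first returned to the chamber (later first): Adeyemi (Jul 22, 2017) before Reyes and Whitfield (Nov 22, 2010) before Oyelaran and Dimitriou (Oct 14, 2008).
Among Reyes and Whitfield, by date of appointment to current office (earlier first) (reversed rule for this group): Reyes (1997-03-23) before Whitfield (2003-03-08).
Among Oyelaran and Dimitriou, by date of appointment to current office (earlier first) (reversed rule for this group): Oyelaran (2009-10-09) before Dimitriou (2013-09-03).
Order: Adeyemi, Reyes, Whitfield, Oyelaran, Dimitriou, Eriksen, Halvorsen. So position 6.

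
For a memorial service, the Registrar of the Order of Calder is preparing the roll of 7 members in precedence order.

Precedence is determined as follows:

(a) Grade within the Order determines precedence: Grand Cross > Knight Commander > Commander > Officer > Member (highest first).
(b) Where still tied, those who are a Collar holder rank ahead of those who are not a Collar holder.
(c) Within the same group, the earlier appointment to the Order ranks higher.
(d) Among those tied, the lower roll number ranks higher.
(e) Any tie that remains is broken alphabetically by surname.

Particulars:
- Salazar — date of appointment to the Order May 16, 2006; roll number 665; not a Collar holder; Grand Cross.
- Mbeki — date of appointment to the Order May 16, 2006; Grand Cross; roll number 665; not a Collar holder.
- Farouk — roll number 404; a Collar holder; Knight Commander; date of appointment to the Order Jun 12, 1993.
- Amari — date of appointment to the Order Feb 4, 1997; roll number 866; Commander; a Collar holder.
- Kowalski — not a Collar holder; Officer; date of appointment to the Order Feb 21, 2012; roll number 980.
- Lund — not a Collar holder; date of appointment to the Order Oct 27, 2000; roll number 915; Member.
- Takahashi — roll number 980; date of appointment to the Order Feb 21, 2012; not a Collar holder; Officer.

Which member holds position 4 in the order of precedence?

Amari

By grade within the Order: Mbeki and Salazar (Grand Cross); then Farouk (Knight Commander); then Amari (Commander); then Kowalski and Takahashi (Officer); then Lund (Member).
Mbeki and Salazar are each not a Collar holder, so the next rule applies.
Mbeki and Salazar both have date of appointment to the Order May 16, 2006, so the next rule applies.
Mbeki and Salazar both have roll number 665, so the next rule applies.
Among Mbeki and Salazar, alphabetically by surname: Mbeki before Salazar.
Kowalski and Takahashi are each not a Collar holder, so the next rule applies.
Kowalski and Takahashi both have date of appointment to the Order Feb 21, 2012, so the next rule applies.
Kowalski and Takahashi both have roll number 980, so the next rule applies.
Among Kowalski and Takahashi, alphabetically by surname: Kowalski before Takahashi.
Order: Mbeki, Salazar, Farouk, Amari, Kowalski, Takahashi, Lund.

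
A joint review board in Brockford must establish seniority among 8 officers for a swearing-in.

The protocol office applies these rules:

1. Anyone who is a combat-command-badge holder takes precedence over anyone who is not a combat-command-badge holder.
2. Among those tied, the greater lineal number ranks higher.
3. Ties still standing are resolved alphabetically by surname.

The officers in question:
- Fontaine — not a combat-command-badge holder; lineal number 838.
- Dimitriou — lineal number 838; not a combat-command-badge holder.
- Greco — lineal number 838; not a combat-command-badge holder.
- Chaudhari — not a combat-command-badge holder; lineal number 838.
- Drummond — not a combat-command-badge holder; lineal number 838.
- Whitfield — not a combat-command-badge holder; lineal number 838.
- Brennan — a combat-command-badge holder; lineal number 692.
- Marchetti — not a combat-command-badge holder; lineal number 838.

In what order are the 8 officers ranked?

Brennan, Chaudhari, Dimitriou, Drummond, Fontaine, Greco, Marchetti, Whitfield

By the first rule: Brennan (a combat-command-badge holder); then Chaudhari, Dimitriou, Drummond, Fontaine, Greco, Marchetti and Whitfield (each not a combat-command-badge holder).
Chaudhari, Dimitriou, Drummond, Fontaine, Greco, Marchetti and Whitfield all have lineal number 838, so the next rule applies.
Among Chaudhari, Dimitriou, Drummond, Fontaine, Greco, Marchetti and Whitfield, alphabetically by surname: Chaudhari before Dimitriou before Drummond before Fontaine before Greco before Marchetti before Whitfield.
Full order: Brennan, Chaudhari, Dimitriou, Drummond, Fontaine, Greco, Marchetti, Whitfield.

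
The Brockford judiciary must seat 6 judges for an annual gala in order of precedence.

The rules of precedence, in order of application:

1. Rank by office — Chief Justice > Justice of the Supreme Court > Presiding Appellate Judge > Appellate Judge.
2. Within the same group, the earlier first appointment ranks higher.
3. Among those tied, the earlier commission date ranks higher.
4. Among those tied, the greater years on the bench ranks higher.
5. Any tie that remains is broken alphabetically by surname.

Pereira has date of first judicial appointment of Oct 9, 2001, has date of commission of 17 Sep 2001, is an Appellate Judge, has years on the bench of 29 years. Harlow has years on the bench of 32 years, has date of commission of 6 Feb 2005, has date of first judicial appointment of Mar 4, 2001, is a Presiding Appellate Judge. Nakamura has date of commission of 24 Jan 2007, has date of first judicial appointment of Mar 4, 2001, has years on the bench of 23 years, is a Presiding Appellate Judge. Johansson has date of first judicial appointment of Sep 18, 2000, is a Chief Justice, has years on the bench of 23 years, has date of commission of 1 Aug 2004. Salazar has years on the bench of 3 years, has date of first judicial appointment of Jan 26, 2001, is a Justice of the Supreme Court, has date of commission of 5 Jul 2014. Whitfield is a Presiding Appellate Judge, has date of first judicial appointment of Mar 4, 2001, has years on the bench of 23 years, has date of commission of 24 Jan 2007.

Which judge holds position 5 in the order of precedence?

By office: Johansson (Chief Justice); then Salazar (Justice of the Supreme Court); then Harlow, Nakamura and Whitfield (Presiding Appellate Judge); then Pereira (Appellate Judge).
Harlow, Nakamura and Whitfield all have date of first judicial appointment Mar 4, 2001, so the next rule applies.
Among Harlow, Nakamura and Whitfield, by date of commission (earlier first): Harlow (6 Feb 2005) before Nakamura and Whitfield (24 Jan 2007).
Nakamura and Whitfield both have years on the bench 23 years, so the next rule applies.
Among Nakamura and Whitfield, alphabetically by surname: Nakamura before Whitfield.
Order: Johansson, Salazar, Harlow, Nakamura, Whitfield, Pereira.

Whitfield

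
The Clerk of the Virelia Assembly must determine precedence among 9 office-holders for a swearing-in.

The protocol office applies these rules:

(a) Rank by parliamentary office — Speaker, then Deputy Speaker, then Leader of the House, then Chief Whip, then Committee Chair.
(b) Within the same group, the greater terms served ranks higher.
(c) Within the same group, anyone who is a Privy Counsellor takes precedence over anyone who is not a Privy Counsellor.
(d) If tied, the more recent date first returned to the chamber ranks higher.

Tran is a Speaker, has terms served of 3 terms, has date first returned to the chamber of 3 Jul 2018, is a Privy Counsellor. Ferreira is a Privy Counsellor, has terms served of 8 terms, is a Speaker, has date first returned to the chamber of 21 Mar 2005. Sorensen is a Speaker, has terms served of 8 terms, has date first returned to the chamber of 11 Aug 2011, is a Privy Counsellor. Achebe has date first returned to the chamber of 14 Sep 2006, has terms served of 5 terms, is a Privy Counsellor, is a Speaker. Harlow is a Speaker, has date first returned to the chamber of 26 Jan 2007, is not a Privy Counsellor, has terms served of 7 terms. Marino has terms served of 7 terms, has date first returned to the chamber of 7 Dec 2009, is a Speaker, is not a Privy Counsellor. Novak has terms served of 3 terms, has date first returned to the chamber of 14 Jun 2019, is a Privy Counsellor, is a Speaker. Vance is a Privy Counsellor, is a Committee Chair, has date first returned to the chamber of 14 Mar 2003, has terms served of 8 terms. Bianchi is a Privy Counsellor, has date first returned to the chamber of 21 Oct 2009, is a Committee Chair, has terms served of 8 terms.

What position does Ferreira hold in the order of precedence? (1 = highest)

By parliamentary office: Sorensen, Ferreira, Marino, Harlow, Achebe, Novak and Tran (Speaker); then Bianchi and Vance (Committee Chair).
Among Sorensen, Ferreira, Marino, Harlow, Achebe, Novak and Tran, by terms served (higher first): Sorensen and Ferreira (8 terms) before Marino and Harlow (7 terms) before Achebe (5 terms) before Novak and Tran (3 terms).
Sorensen and Ferreira are each a Privy Counsellor, so the next rule applies.
Among Sorensen and Ferreira, by date first returned to the chamber (later first): Sorensen (11 Aug 2011) before Ferreira (21 Mar 2005).
Marino and Harlow are each not a Privy Counsellor, so the next rule applies.
Among Marino and Harlow, by date first returned to the chamber (later first): Marino (7 Dec 2009) before Harlow (26 Jan 2007).
Novak and Tran are each a Privy Counsellor, so the next rule applies.
Among Novak and Tran, by date first returned to the chamber (later first): Novak (14 Jun 2019) before Tran (3 Jul 2018).
Bianchi and Vance both have terms served 8 terms, so the next rule applies.
Bianchi and Vance are each a Privy Counsellor, so the next rule applies.
Among Bianchi and Vance, by date first returned to the chamber (later first): Bianchi (21 Oct 2009) before Vance (14 Mar 2003).
Order: Sorensen, Ferreira, Marino, Harlow, Achebe, Novak, Tran, Bianchi, Vance. So position 2.

2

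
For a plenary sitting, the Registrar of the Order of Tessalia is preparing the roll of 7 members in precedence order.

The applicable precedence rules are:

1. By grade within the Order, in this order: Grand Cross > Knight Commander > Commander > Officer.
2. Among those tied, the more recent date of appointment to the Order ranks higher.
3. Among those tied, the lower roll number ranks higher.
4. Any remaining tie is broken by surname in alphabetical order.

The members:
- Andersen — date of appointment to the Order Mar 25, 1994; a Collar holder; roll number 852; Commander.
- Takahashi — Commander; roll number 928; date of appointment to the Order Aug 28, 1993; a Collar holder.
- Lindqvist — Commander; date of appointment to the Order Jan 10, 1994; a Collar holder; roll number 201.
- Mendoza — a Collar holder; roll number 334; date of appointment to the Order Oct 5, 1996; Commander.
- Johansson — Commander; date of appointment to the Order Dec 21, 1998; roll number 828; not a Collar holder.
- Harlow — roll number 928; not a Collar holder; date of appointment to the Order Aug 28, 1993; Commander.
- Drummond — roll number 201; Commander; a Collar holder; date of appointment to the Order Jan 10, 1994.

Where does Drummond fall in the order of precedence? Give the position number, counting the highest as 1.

4

By grade within the Order: Johansson, Mendoza, Andersen, Drummond, Lindqvist, Harlow and Takahashi (Commander).
Among Johansson, Mendoza, Andersen, Drummond, Lindqvist, Harlow and Takahashi, by date of appointment to the Order (later first): Johansson (Dec 21, 1998) before Mendoza (Oct 5, 1996) before Andersen (Mar 25, 1994) before Drummond and Lindqvist (Jan 10, 1994) before Harlow and Takahashi (Aug 28, 1993).
Drummond and Lindqvist both have roll number 201, so the next rule applies.
Among Drummond and Lindqvist, alphabetically by surname: Drummond before Lindqvist.
Harlow and Takahashi both have roll number 928, so the next rule applies.
Among Harlow and Takahashi, alphabetically by surname: Harlow before Takahashi.
Order: Johansson, Mendoza, Andersen, Drummond, Lindqvist, Harlow, Takahashi. So position 4.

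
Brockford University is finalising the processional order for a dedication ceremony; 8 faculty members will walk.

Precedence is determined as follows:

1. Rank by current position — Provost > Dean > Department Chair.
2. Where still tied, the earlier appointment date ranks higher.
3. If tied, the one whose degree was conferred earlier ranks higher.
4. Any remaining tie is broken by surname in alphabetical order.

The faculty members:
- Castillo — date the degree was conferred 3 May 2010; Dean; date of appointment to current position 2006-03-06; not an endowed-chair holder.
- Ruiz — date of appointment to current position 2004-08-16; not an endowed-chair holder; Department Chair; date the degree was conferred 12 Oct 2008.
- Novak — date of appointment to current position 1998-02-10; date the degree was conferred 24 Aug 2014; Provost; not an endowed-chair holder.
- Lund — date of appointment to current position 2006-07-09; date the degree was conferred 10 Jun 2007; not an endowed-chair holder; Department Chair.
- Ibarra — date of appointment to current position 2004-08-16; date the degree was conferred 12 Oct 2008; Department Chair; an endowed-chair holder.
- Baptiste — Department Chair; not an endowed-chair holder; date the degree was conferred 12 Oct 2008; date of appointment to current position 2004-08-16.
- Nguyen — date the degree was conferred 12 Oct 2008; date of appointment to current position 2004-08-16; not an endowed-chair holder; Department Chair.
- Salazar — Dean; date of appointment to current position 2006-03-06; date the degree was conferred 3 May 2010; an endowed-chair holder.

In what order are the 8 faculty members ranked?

Novak, Castillo, Salazar, Baptiste, Ibarra, Nguyen, Ruiz, Lund

By current position: Novak (Provost); then Castillo and Salazar (Dean); then Baptiste, Ibarra, Nguyen, Ruiz and Lund (Department Chair).
Castillo and Salazar both have date of appointment to current position 2006-03-06, so the next rule applies.
Castillo and Salazar both have date the degree was conferred 3 May 2010, so the next rule applies.
Among Castillo and Salazar, alphabetically by surname: Castillo before Salazar.
Among Baptiste, Ibarra, Nguyen, Ruiz and Lund, by date of appointment to current position (earlier first): Baptiste, Ibarra, Nguyen and Ruiz (2004-08-16) before Lund (2006-07-09).
Baptiste, Ibarra, Nguyen and Ruiz all have date the degree was conferred 12 Oct 2008, so the next rule applies.
Among Baptiste, Ibarra, Nguyen and Ruiz, alphabetically by surname: Baptiste before Ibarra before Nguyen before Ruiz.
Full order: Novak, Castillo, Salazar, Baptiste, Ibarra, Nguyen, Ruiz, Lund.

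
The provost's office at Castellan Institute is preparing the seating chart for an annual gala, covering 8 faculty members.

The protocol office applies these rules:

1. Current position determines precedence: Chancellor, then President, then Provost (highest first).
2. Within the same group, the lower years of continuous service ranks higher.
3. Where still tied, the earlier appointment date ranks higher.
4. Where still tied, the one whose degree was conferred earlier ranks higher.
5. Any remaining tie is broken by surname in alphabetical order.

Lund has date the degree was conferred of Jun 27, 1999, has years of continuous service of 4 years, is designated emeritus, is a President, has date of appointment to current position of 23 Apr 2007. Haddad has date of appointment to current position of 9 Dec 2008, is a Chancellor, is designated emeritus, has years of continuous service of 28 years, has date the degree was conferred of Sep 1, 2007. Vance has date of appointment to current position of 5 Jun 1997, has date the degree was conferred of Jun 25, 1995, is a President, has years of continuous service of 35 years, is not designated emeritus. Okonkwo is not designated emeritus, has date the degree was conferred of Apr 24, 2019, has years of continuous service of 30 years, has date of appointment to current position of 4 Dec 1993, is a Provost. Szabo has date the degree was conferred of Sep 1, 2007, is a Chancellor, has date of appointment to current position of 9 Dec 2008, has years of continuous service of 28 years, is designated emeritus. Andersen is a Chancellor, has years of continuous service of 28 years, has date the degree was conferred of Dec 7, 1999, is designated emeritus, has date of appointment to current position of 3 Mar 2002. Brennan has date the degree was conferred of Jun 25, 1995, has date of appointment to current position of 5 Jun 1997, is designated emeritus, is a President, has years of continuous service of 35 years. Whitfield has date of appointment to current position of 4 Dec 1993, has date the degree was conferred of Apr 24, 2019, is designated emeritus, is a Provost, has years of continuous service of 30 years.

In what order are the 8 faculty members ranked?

Andersen, Haddad, Szabo, Lund, Brennan, Vance, Okonkwo, Whitfield

By current position: Andersen, Haddad and Szabo (Chancellor); then Lund, Brennan and Vance (President); then Okonkwo and Whitfield (Provost).
Andersen, Haddad and Szabo all have years of continuous service 28 years, so the next rule applies.
Among Andersen, Haddad and Szabo, by date of appointment to current position (earlier first): Andersen (3 Mar 2002) before Haddad and Szabo (9 Dec 2008).
Haddad and Szabo both have date the degree was conferred Sep 1, 2007, so the next rule applies.
Among Haddad and Szabo, alphabetically by surname: Haddad before Szabo.
Among Lund, Brennan and Vance, by years of continuous service (lower first): Lund (4 years) before Brennan and Vance (35 years).
Brennan and Vance both have date of appointment to current position 5 Jun 1997, so the next rule applies.
Brennan and Vance both have date the degree was conferred Jun 25, 1995, so the next rule applies.
Among Brennan and Vance, alphabetically by surname: Brennan before Vance.
Okonkwo and Whitfield both have years of continuous service 30 years, so the next rule applies.
Okonkwo and Whitfield both have date of appointment to current position 4 Dec 1993, so the next rule applies.
Okonkwo and Whitfield both have date the degree was conferred Apr 24, 2019, so the next rule applies.
Among Okonkwo and Whitfield, alphabetically by surname: Okonkwo before Whitfield.
Full order: Andersen, Haddad, Szabo, Lund, Brennan, Vance, Okonkwo, Whitfield.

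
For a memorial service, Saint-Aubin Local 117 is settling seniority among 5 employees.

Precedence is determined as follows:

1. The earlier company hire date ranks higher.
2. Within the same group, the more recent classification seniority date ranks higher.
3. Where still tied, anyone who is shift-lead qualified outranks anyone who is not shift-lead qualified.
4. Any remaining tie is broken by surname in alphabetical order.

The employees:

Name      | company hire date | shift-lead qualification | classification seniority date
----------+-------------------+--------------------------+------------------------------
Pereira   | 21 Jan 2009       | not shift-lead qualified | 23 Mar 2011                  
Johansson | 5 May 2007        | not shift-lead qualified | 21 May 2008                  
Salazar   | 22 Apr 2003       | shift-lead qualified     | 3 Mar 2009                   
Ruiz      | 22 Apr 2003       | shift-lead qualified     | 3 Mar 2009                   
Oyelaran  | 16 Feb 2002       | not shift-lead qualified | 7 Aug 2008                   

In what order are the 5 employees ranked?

Oyelaran, Ruiz, Salazar, Johansson, Pereira

By company hire date (earlier first): Oyelaran (16 Feb 2002); then Ruiz and Salazar (both 22 Apr 2003); then Johansson (5 May 2007); then Pereira (21 Jan 2009).
Ruiz and Salazar both have classification seniority date 3 Mar 2009, so the next rule applies.
Ruiz and Salazar are each shift-lead qualified, so the next rule applies.
Among Ruiz and Salazar, alphabetically by surname: Ruiz before Salazar.
Full order: Oyelaran, Ruiz, Salazar, Johansson, Pereira.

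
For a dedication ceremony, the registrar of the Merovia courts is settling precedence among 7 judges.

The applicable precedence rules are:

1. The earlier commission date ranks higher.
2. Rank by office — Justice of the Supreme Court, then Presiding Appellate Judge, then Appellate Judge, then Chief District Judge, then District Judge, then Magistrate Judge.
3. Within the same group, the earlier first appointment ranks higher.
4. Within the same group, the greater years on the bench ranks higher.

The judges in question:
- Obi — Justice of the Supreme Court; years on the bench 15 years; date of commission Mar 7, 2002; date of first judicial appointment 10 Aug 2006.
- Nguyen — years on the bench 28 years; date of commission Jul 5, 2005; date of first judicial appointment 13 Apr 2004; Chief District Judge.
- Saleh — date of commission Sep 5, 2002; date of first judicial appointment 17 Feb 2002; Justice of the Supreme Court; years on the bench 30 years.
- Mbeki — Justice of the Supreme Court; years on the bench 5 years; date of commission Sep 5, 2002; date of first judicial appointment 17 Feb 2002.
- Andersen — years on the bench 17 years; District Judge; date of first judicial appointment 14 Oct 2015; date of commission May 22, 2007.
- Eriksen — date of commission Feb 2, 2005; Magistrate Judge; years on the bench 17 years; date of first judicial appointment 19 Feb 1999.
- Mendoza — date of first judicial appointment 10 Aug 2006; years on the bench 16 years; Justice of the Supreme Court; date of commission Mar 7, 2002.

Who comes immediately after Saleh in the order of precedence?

Mbeki

By date of commission (earlier first): Mendoza and Obi (both Mar 7, 2002); then Saleh and Mbeki (both Sep 5, 2002); then Eriksen (Feb 2, 2005); then Nguyen (Jul 5, 2005); then Andersen (May 22, 2007).
Mendoza and Obi are each Justice of the Supreme Court, so the next rule applies.
Mendoza and Obi both have date of first judicial appointment 10 Aug 2006, so the next rule applies.
Among Mendoza and Obi, by years on the bench (higher first): Mendoza (16 years) before Obi (15 years).
Saleh and Mbeki are each Justice of the Supreme Court, so the next rule applies.
Saleh and Mbeki both have date of first judicial appointment 17 Feb 2002, so the next rule applies.
Among Saleh and Mbeki, by years on the bench (higher first): Saleh (30 years) before Mbeki (5 years).
Order: Mendoza, Obi, Saleh, Mbeki, Eriksen, Nguyen, Andersen.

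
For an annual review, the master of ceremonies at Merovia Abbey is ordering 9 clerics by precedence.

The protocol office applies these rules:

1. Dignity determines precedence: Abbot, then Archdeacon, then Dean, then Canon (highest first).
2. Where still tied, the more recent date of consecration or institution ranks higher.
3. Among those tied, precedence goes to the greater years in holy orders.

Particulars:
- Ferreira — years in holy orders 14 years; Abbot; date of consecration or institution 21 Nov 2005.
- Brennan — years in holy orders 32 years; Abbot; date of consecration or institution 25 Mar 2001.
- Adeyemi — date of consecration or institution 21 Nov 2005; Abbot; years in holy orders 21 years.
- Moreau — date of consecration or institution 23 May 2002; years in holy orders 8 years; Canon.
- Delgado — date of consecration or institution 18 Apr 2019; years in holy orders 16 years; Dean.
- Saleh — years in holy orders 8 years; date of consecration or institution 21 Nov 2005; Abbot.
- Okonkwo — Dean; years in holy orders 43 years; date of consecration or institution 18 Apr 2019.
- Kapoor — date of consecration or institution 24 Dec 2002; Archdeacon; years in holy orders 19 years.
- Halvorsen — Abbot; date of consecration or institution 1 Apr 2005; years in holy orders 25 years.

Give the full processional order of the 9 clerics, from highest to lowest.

By dignity: Adeyemi, Ferreira, Saleh, Halvorsen and Brennan (Abbot); then Kapoor (Archdeacon); then Okonkwo and Delgado (Dean); then Moreau (Canon).
Among Adeyemi, Ferreira, Saleh, Halvorsen and Brennan, by date of consecration or institution (later first): Adeyemi, Ferreira and Saleh (21 Nov 2005) before Halvorsen (1 Apr 2005) before Brennan (25 Mar 2001).
Among Adeyemi, Ferreira and Saleh, by years in holy orders (higher first): Adeyemi (21 years) before Ferreira (14 years) before Saleh (8 years).
Okonkwo and Delgado both have date of consecration or institution 18 Apr 2019, so the next rule applies.
Among Okonkwo and Delgado, by years in holy orders (higher first): Okonkwo (43 years) before Delgado (16 years).
Full order: Adeyemi, Ferreira, Saleh, Halvorsen, Brennan, Kapoor, Okonkwo, Delgado, Moreau.

Adeyemi, Ferreira, Saleh, Halvorsen, Brennan, Kapoor, Okonkwo, Delgado, Moreau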